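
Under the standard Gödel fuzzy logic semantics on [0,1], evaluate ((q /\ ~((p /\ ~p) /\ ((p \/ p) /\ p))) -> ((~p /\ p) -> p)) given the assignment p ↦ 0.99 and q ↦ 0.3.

~p: Gödel ¬ of 0.99 = 0 (operand ≠ 0)
(p /\ ~p) = min(0.99, 0) = 0
(p \/ p) = max(0.99, 0.99) = 0.99
((p \/ p) /\ p) = min(0.99, 0.99) = 0.99
((p /\ ~p) /\ ((p \/ p) /\ p)) = min(0, 0.99) = 0
~((p /\ ~p) /\ ((p \/ p) /\ p)): Gödel ¬ of 0 = 1 (operand is 0)
(q /\ ~((p /\ ~p) /\ ((p \/ p) /\ p))) = min(0.3, 1) = 0.3
~p: Gödel ¬ of 0.99 = 0 (operand ≠ 0)
(~p /\ p) = min(0, 0.99) = 0
((~p /\ p) -> p): 0 ≤ 0.99, so result = 1
((q /\ ~((p /\ ~p) /\ ((p \/ p) /\ p))) -> ((~p /\ p) -> p)): 0.3 ≤ 1, so result = 1

1.00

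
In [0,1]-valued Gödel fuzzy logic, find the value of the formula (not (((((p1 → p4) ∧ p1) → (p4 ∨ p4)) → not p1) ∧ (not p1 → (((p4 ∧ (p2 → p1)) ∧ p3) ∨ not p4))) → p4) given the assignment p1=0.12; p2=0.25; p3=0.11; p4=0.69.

0.69

(p1 → p4): 0.12 ≤ 0.69, so result = 1
((p1 → p4) ∧ p1) = min(1, 0.12) = 0.12
(p4 ∨ p4) = max(0.69, 0.69) = 0.69
(((p1 → p4) ∧ p1) → (p4 ∨ p4)): 0.12 ≤ 0.69, so result = 1
not p1: Gödel ¬ of 0.12 = 0 (operand ≠ 0)
((((p1 → p4) ∧ p1) → (p4 ∨ p4)) → not p1): 1 > 0, so result = 0
not p1: Gödel ¬ of 0.12 = 0 (operand ≠ 0)
(p2 → p1): 0.25 > 0.12, so result = 0.12
(p4 ∧ (p2 → p1)) = min(0.69, 0.12) = 0.12
((p4 ∧ (p2 → p1)) ∧ p3) = min(0.12, 0.11) = 0.11
not p4: Gödel ¬ of 0.69 = 0 (operand ≠ 0)
(((p4 ∧ (p2 → p1)) ∧ p3) ∨ not p4) = max(0.11, 0) = 0.11
(not p1 → (((p4 ∧ (p2 → p1)) ∧ p3) ∨ not p4)): 0 ≤ 0.11, so result = 1
(((((p1 → p4) ∧ p1) → (p4 ∨ p4)) → not p1) ∧ (not p1 → (((p4 ∧ (p2 → p1)) ∧ p3) ∨ not p4))) = min(0, 1) = 0
not (((((p1 → p4) ∧ p1) → (p4 ∨ p4)) → not p1) ∧ (not p1 → (((p4 ∧ (p2 → p1)) ∧ p3) ∨ not p4))): Gödel ¬ of 0 = 1 (operand is 0)
(not (((((p1 → p4) ∧ p1) → (p4 ∨ p4)) → not p1) ∧ (not p1 → (((p4 ∧ (p2 → p1)) ∧ p3) ∨ not p4))) → p4): 1 > 0.69, so result = 0.69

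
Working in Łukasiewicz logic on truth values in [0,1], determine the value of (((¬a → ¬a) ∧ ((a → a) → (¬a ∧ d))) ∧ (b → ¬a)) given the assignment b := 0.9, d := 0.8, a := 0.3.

¬a: Łukasiewicz ¬ gives 1 − 0.3 = 0.7
¬a: Łukasiewicz ¬ gives 1 − 0.3 = 0.7
(¬a → ¬a): min(1, 1 − 0.7 + 0.7) = 1
(a → a): min(1, 1 − 0.3 + 0.3) = 1
¬a: Łukasiewicz ¬ gives 1 − 0.3 = 0.7
(¬a ∧ d) = min(0.7, 0.8) = 0.7
((a → a) → (¬a ∧ d)): min(1, 1 − 1 + 0.7) = 0.7
((¬a → ¬a) ∧ ((a → a) → (¬a ∧ d))) = min(1, 0.7) = 0.7
¬a: Łukasiewicz ¬ gives 1 − 0.3 = 0.7
(b → ¬a): min(1, 1 − 0.9 + 0.7) = 0.8
(((¬a → ¬a) ∧ ((a → a) → (¬a ∧ d))) ∧ (b → ¬a)) = min(0.7, 0.8) = 0.7

0.70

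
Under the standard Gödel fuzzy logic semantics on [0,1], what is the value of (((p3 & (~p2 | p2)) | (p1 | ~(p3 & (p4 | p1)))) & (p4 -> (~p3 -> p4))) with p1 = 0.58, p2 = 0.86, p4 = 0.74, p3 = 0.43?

0.58

~p2: Gödel ¬ of 0.86 = 0 (operand ≠ 0)
(~p2 | p2) = max(0, 0.86) = 0.86
(p3 & (~p2 | p2)) = min(0.43, 0.86) = 0.43
(p4 | p1) = max(0.74, 0.58) = 0.74
(p3 & (p4 | p1)) = min(0.43, 0.74) = 0.43
~(p3 & (p4 | p1)): Gödel ¬ of 0.43 = 0 (operand ≠ 0)
(p1 | ~(p3 & (p4 | p1))) = max(0.58, 0) = 0.58
((p3 & (~p2 | p2)) | (p1 | ~(p3 & (p4 | p1)))) = max(0.43, 0.58) = 0.58
~p3: Gödel ¬ of 0.43 = 0 (operand ≠ 0)
(~p3 -> p4): 0 ≤ 0.74, so result = 1
(p4 -> (~p3 -> p4)): 0.74 ≤ 1, so result = 1
(((p3 & (~p2 | p2)) | (p1 | ~(p3 & (p4 | p1)))) & (p4 -> (~p3 -> p4))) = min(0.58, 1) = 0.58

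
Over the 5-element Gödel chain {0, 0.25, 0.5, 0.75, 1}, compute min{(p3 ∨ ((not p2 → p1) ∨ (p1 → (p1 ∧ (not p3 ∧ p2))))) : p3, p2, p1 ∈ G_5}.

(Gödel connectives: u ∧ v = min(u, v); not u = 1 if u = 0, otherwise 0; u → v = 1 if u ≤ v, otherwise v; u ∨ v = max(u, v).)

0.25

The minimum is attained at p3 = 0, p2 = 0, p1 = 0.25:
  not p2: Gödel ¬ of 0 = 1 (operand is 0)
  (not p2 → p1): 1 > 0.25, so result = 0.25
  not p3: Gödel ¬ of 0 = 1 (operand is 0)
  (not p3 ∧ p2) = min(1, 0) = 0
  (p1 ∧ (not p3 ∧ p2)) = min(0.25, 0) = 0
  (p1 → (p1 ∧ (not p3 ∧ p2))): 0.25 > 0, so result = 0
  ((not p2 → p1) ∨ (p1 → (p1 ∧ (not p3 ∧ p2)))) = max(0.25, 0) = 0.25
  (p3 ∨ ((not p2 → p1) ∨ (p1 → (p1 ∧ (not p3 ∧ p2))))) = max(0, 0.25) = 0.25
Checking all 125 assignments confirms none give a value below 0.25.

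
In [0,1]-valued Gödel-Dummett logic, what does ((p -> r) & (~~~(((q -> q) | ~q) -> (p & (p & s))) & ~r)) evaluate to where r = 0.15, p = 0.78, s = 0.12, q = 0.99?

(p -> r): 0.78 > 0.15, so result = 0.15
(q -> q): 0.99 ≤ 0.99, so result = 1
~q: Gödel ¬ of 0.99 = 0 (operand ≠ 0)
((q -> q) | ~q) = max(1, 0) = 1
(p & s) = min(0.78, 0.12) = 0.12
(p & (p & s)) = min(0.78, 0.12) = 0.12
(((q -> q) | ~q) -> (p & (p & s))): 1 > 0.12, so result = 0.12
~(((q -> q) | ~q) -> (p & (p & s))): Gödel ¬ of 0.12 = 0 (operand ≠ 0)
~~(((q -> q) | ~q) -> (p & (p & s))): Gödel ¬ of 0 = 1 (operand is 0)
~~~(((q -> q) | ~q) -> (p & (p & s))): Gödel ¬ of 1 = 0 (operand ≠ 0)
~r: Gödel ¬ of 0.15 = 0 (operand ≠ 0)
(~~~(((q -> q) | ~q) -> (p & (p & s))) & ~r) = min(0, 0) = 0
((p -> r) & (~~~(((q -> q) | ~q) -> (p & (p & s))) & ~r)) = min(0.15, 0) = 0

0.00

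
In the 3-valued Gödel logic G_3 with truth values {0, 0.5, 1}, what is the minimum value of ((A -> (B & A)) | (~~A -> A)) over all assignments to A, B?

The minimum is attained at A = 0.5, B = 0:
  (B & A) = min(0, 0.5) = 0
  (A -> (B & A)): 0.5 > 0, so result = 0
  ~A: Gödel ¬ of 0.5 = 0 (operand ≠ 0)
  ~~A: Gödel ¬ of 0 = 1 (operand is 0)
  (~~A -> A): 1 > 0.5, so result = 0.5
  ((A -> (B & A)) | (~~A -> A)) = max(0, 0.5) = 0.5
Checking all 9 assignments confirms none give a value below 0.50.

0.50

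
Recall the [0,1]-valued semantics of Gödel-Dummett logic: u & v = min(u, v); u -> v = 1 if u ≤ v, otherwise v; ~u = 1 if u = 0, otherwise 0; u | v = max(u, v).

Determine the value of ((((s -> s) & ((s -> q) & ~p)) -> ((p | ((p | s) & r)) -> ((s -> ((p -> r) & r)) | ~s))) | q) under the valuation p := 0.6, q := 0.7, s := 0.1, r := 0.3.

1.00

(s -> s): 0.1 ≤ 0.1, so result = 1
(s -> q): 0.1 ≤ 0.7, so result = 1
~p: Gödel ¬ of 0.6 = 0 (operand ≠ 0)
((s -> q) & ~p) = min(1, 0) = 0
((s -> s) & ((s -> q) & ~p)) = min(1, 0) = 0
(p | s) = max(0.6, 0.1) = 0.6
((p | s) & r) = min(0.6, 0.3) = 0.3
(p | ((p | s) & r)) = max(0.6, 0.3) = 0.6
(p -> r): 0.6 > 0.3, so result = 0.3
((p -> r) & r) = min(0.3, 0.3) = 0.3
(s -> ((p -> r) & r)): 0.1 ≤ 0.3, so result = 1
~s: Gödel ¬ of 0.1 = 0 (operand ≠ 0)
((s -> ((p -> r) & r)) | ~s) = max(1, 0) = 1
((p | ((p | s) & r)) -> ((s -> ((p -> r) & r)) | ~s)): 0.6 ≤ 1, so result = 1
(((s -> s) & ((s -> q) & ~p)) -> ((p | ((p | s) & r)) -> ((s -> ((p -> r) & r)) | ~s))): 0 ≤ 1, so result = 1
((((s -> s) & ((s -> q) & ~p)) -> ((p | ((p | s) & r)) -> ((s -> ((p -> r) & r)) | ~s))) | q) = max(1, 0.7) = 1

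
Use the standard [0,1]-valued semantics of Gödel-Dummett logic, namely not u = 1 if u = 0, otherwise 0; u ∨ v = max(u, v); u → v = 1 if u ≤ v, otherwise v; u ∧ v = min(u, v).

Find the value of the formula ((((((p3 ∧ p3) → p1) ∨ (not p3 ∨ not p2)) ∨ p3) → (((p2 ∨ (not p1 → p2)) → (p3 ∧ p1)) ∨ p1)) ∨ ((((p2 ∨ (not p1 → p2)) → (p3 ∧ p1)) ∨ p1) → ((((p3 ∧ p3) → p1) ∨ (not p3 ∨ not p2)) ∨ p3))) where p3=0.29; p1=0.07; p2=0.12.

1.00

(p3 ∧ p3) = min(0.29, 0.29) = 0.29
((p3 ∧ p3) → p1): 0.29 > 0.07, so result = 0.07
not p3: Gödel ¬ of 0.29 = 0 (operand ≠ 0)
not p2: Gödel ¬ of 0.12 = 0 (operand ≠ 0)
(not p3 ∨ not p2) = max(0, 0) = 0
(((p3 ∧ p3) → p1) ∨ (not p3 ∨ not p2)) = max(0.07, 0) = 0.07
((((p3 ∧ p3) → p1) ∨ (not p3 ∨ not p2)) ∨ p3) = max(0.07, 0.29) = 0.29
not p1: Gödel ¬ of 0.07 = 0 (operand ≠ 0)
(not p1 → p2): 0 ≤ 0.12, so result = 1
(p2 ∨ (not p1 → p2)) = max(0.12, 1) = 1
(p3 ∧ p1) = min(0.29, 0.07) = 0.07
((p2 ∨ (not p1 → p2)) → (p3 ∧ p1)): 1 > 0.07, so result = 0.07
(((p2 ∨ (not p1 → p2)) → (p3 ∧ p1)) ∨ p1) = max(0.07, 0.07) = 0.07
(((((p3 ∧ p3) → p1) ∨ (not p3 ∨ not p2)) ∨ p3) → (((p2 ∨ (not p1 → p2)) → (p3 ∧ p1)) ∨ p1)): 0.29 > 0.07, so result = 0.07
not p1: Gödel ¬ of 0.07 = 0 (operand ≠ 0)
(not p1 → p2): 0 ≤ 0.12, so result = 1
(p2 ∨ (not p1 → p2)) = max(0.12, 1) = 1
(p3 ∧ p1) = min(0.29, 0.07) = 0.07
((p2 ∨ (not p1 → p2)) → (p3 ∧ p1)): 1 > 0.07, so result = 0.07
(((p2 ∨ (not p1 → p2)) → (p3 ∧ p1)) ∨ p1) = max(0.07, 0.07) = 0.07
(p3 ∧ p3) = min(0.29, 0.29) = 0.29
((p3 ∧ p3) → p1): 0.29 > 0.07, so result = 0.07
not p3: Gödel ¬ of 0.29 = 0 (operand ≠ 0)
not p2: Gödel ¬ of 0.12 = 0 (operand ≠ 0)
(not p3 ∨ not p2) = max(0, 0) = 0
(((p3 ∧ p3) → p1) ∨ (not p3 ∨ not p2)) = max(0.07, 0) = 0.07
((((p3 ∧ p3) → p1) ∨ (not p3 ∨ not p2)) ∨ p3) = max(0.07, 0.29) = 0.29
((((p2 ∨ (not p1 → p2)) → (p3 ∧ p1)) ∨ p1) → ((((p3 ∧ p3) → p1) ∨ (not p3 ∨ not p2)) ∨ p3)): 0.07 ≤ 0.29, so result = 1
((((((p3 ∧ p3) → p1) ∨ (not p3 ∨ not p2)) ∨ p3) → (((p2 ∨ (not p1 → p2)) → (p3 ∧ p1)) ∨ p1)) ∨ ((((p2 ∨ (not p1 → p2)) → (p3 ∧ p1)) ∨ p1) → ((((p3 ∧ p3) → p1) ∨ (not p3 ∨ not p2)) ∨ p3))) = max(0.07, 1) = 1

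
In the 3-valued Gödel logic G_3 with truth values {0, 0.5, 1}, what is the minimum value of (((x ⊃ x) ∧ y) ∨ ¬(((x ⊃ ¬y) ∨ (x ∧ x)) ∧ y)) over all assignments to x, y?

0.50

The minimum is attained at x = 0, y = 0.5:
  (x ⊃ x): 0 ≤ 0, so result = 1
  ((x ⊃ x) ∧ y) = min(1, 0.5) = 0.5
  ¬y: Gödel ¬ of 0.5 = 0 (operand ≠ 0)
  (x ⊃ ¬y): 0 ≤ 0, so result = 1
  (x ∧ x) = min(0, 0) = 0
  ((x ⊃ ¬y) ∨ (x ∧ x)) = max(1, 0) = 1
  (((x ⊃ ¬y) ∨ (x ∧ x)) ∧ y) = min(1, 0.5) = 0.5
  ¬(((x ⊃ ¬y) ∨ (x ∧ x)) ∧ y): Gödel ¬ of 0.5 = 0 (operand ≠ 0)
  (((x ⊃ x) ∧ y) ∨ ¬(((x ⊃ ¬y) ∨ (x ∧ x)) ∧ y)) = max(0.5, 0) = 0.5
Checking all 9 assignments confirms none give a value below 0.50.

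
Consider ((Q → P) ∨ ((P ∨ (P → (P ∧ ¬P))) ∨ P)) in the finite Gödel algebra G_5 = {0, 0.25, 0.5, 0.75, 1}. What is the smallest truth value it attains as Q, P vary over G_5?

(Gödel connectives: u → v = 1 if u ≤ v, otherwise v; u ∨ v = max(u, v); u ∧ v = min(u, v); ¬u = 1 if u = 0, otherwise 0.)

The minimum is attained at Q = 0.5, P = 0.25:
  (Q → P): 0.5 > 0.25, so result = 0.25
  ¬P: Gödel ¬ of 0.25 = 0 (operand ≠ 0)
  (P ∧ ¬P) = min(0.25, 0) = 0
  (P → (P ∧ ¬P)): 0.25 > 0, so result = 0
  (P ∨ (P → (P ∧ ¬P))) = max(0.25, 0) = 0.25
  ((P ∨ (P → (P ∧ ¬P))) ∨ P) = max(0.25, 0.25) = 0.25
  ((Q → P) ∨ ((P ∨ (P → (P ∧ ¬P))) ∨ P)) = max(0.25, 0.25) = 0.25
Checking all 25 assignments confirms none give a value below 0.25.

0.25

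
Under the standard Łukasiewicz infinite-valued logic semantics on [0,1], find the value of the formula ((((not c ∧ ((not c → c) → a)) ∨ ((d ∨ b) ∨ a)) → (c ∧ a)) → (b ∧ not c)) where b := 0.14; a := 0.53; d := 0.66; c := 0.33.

0.48

not c: Łukasiewicz ¬ gives 1 − 0.33 = 0.67
not c: Łukasiewicz ¬ gives 1 − 0.33 = 0.67
(not c → c): min(1, 1 − 0.67 + 0.33) = 0.66
((not c → c) → a): min(1, 1 − 0.66 + 0.53) = 0.87
(not c ∧ ((not c → c) → a)) = min(0.67, 0.87) = 0.67
(d ∨ b) = max(0.66, 0.14) = 0.66
((d ∨ b) ∨ a) = max(0.66, 0.53) = 0.66
((not c ∧ ((not c → c) → a)) ∨ ((d ∨ b) ∨ a)) = max(0.67, 0.66) = 0.67
(c ∧ a) = min(0.33, 0.53) = 0.33
(((not c ∧ ((not c → c) → a)) ∨ ((d ∨ b) ∨ a)) → (c ∧ a)): min(1, 1 − 0.67 + 0.33) = 0.66
not c: Łukasiewicz ¬ gives 1 − 0.33 = 0.67
(b ∧ not c) = min(0.14, 0.67) = 0.14
((((not c ∧ ((not c → c) → a)) ∨ ((d ∨ b) ∨ a)) → (c ∧ a)) → (b ∧ not c)): min(1, 1 − 0.66 + 0.14) = 0.48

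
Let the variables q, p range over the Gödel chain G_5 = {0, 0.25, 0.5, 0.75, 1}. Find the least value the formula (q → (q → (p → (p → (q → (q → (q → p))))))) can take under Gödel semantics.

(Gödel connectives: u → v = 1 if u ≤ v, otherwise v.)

1.00

Every assignment gives 1. For instance at q = 0, p = 0:
  (q → p): 0 ≤ 0, so result = 1
  (q → (q → p)): 0 ≤ 1, so result = 1
  (q → (q → (q → p))): 0 ≤ 1, so result = 1
  (p → (q → (q → (q → p)))): 0 ≤ 1, so result = 1
  (p → (p → (q → (q → (q → p))))): 0 ≤ 1, so result = 1
  (q → (p → (p → (q → (q → (q → p)))))): 0 ≤ 1, so result = 1
  (q → (q → (p → (p → (q → (q → (q → p))))))): 0 ≤ 1, so result = 1
All 25 assignments give value 1 — the formula is a G_5-tautology.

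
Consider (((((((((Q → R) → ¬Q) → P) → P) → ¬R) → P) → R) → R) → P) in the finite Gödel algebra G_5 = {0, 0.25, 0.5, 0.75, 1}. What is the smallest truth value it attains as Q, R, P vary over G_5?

0.00

The minimum is attained at Q = 0, R = 0.25, P = 0:
  (Q → R): 0 ≤ 0.25, so result = 1
  ¬Q: Gödel ¬ of 0 = 1 (operand is 0)
  ((Q → R) → ¬Q): 1 ≤ 1, so result = 1
  (((Q → R) → ¬Q) → P): 1 > 0, so result = 0
  ((((Q → R) → ¬Q) → P) → P): 0 ≤ 0, so result = 1
  ¬R: Gödel ¬ of 0.25 = 0 (operand ≠ 0)
  (((((Q → R) → ¬Q) → P) → P) → ¬R): 1 > 0, so result = 0
  ((((((Q → R) → ¬Q) → P) → P) → ¬R) → P): 0 ≤ 0, so result = 1
  (((((((Q → R) → ¬Q) → P) → P) → ¬R) → P) → R): 1 > 0.25, so result = 0.25
  ((((((((Q → R) → ¬Q) → P) → P) → ¬R) → P) → R) → R): 0.25 ≤ 0.25, so result = 1
  (((((((((Q → R) → ¬Q) → P) → P) → ¬R) → P) → R) → R) → P): 1 > 0, so result = 0
Checking all 125 assignments confirms none give a value below 0.00.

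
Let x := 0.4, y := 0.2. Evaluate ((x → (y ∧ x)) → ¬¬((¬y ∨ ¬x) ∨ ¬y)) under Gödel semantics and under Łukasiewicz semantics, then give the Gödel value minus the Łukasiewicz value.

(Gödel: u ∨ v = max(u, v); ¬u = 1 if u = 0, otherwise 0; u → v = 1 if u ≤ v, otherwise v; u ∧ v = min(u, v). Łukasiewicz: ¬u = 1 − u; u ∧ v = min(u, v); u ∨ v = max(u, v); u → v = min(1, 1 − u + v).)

-1.00

Gödel evaluation:
  (y ∧ x) = min(0.2, 0.4) = 0.2
  (x → (y ∧ x)): 0.4 > 0.2, so result = 0.2
  ¬y: Gödel ¬ of 0.2 = 0 (operand ≠ 0)
  ¬x: Gödel ¬ of 0.4 = 0 (operand ≠ 0)
  (¬y ∨ ¬x) = max(0, 0) = 0
  ¬y: Gödel ¬ of 0.2 = 0 (operand ≠ 0)
  ((¬y ∨ ¬x) ∨ ¬y) = max(0, 0) = 0
  ¬((¬y ∨ ¬x) ∨ ¬y): Gödel ¬ of 0 = 1 (operand is 0)
  ¬¬((¬y ∨ ¬x) ∨ ¬y): Gödel ¬ of 1 = 0 (operand ≠ 0)
  ((x → (y ∧ x)) → ¬¬((¬y ∨ ¬x) ∨ ¬y)): 0.2 > 0, so result = 0
  Gödel value = 0
Łukasiewicz evaluation:
  (y ∧ x) = min(0.2, 0.4) = 0.2
  (x → (y ∧ x)): min(1, 1 − 0.4 + 0.2) = 0.8
  ¬y: Łukasiewicz ¬ gives 1 − 0.2 = 0.8
  ¬x: Łukasiewicz ¬ gives 1 − 0.4 = 0.6
  (¬y ∨ ¬x) = max(0.8, 0.6) = 0.8
  ¬y: Łukasiewicz ¬ gives 1 − 0.2 = 0.8
  ((¬y ∨ ¬x) ∨ ¬y) = max(0.8, 0.8) = 0.8
  ¬((¬y ∨ ¬x) ∨ ¬y): Łukasiewicz ¬ gives 1 − 0.8 = 0.2
  ¬¬((¬y ∨ ¬x) ∨ ¬y): Łukasiewicz ¬ gives 1 − 0.2 = 0.8
  ((x → (y ∧ x)) → ¬¬((¬y ∨ ¬x) ∨ ¬y)): min(1, 1 − 0.8 + 0.8) = 1
  Łukasiewicz value = 1
Difference: 0 − 1 = -1.00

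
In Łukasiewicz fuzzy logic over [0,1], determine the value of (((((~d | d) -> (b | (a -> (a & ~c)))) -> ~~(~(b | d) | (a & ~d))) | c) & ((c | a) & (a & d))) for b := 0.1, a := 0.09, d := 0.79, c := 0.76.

0.09

~d: Łukasiewicz ¬ gives 1 − 0.79 = 0.21
(~d | d) = max(0.21, 0.79) = 0.79
~c: Łukasiewicz ¬ gives 1 − 0.76 = 0.24
(a & ~c) = min(0.09, 0.24) = 0.09
(a -> (a & ~c)): min(1, 1 − 0.09 + 0.09) = 1
(b | (a -> (a & ~c))) = max(0.1, 1) = 1
((~d | d) -> (b | (a -> (a & ~c)))): min(1, 1 − 0.79 + 1) = 1
(b | d) = max(0.1, 0.79) = 0.79
~(b | d): Łukasiewicz ¬ gives 1 − 0.79 = 0.21
~d: Łukasiewicz ¬ gives 1 − 0.79 = 0.21
(a & ~d) = min(0.09, 0.21) = 0.09
(~(b | d) | (a & ~d)) = max(0.21, 0.09) = 0.21
~(~(b | d) | (a & ~d)): Łukasiewicz ¬ gives 1 − 0.21 = 0.79
~~(~(b | d) | (a & ~d)): Łukasiewicz ¬ gives 1 − 0.79 = 0.21
(((~d | d) -> (b | (a -> (a & ~c)))) -> ~~(~(b | d) | (a & ~d))): min(1, 1 − 1 + 0.21) = 0.21
((((~d | d) -> (b | (a -> (a & ~c)))) -> ~~(~(b | d) | (a & ~d))) | c) = max(0.21, 0.76) = 0.76
(c | a) = max(0.76, 0.09) = 0.76
(a & d) = min(0.09, 0.79) = 0.09
((c | a) & (a & d)) = min(0.76, 0.09) = 0.09
(((((~d | d) -> (b | (a -> (a & ~c)))) -> ~~(~(b | d) | (a & ~d))) | c) & ((c | a) & (a & d))) = min(0.76, 0.09) = 0.09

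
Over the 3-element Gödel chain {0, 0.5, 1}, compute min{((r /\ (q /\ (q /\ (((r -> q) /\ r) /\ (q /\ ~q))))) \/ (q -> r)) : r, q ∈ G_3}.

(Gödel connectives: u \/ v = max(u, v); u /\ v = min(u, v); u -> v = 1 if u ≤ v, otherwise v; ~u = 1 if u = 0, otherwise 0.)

The minimum is attained at r = 0, q = 0.5:
  (r -> q): 0 ≤ 0.5, so result = 1
  ((r -> q) /\ r) = min(1, 0) = 0
  ~q: Gödel ¬ of 0.5 = 0 (operand ≠ 0)
  (q /\ ~q) = min(0.5, 0) = 0
  (((r -> q) /\ r) /\ (q /\ ~q)) = min(0, 0) = 0
  (q /\ (((r -> q) /\ r) /\ (q /\ ~q))) = min(0.5, 0) = 0
  (q /\ (q /\ (((r -> q) /\ r) /\ (q /\ ~q)))) = min(0.5, 0) = 0
  (r /\ (q /\ (q /\ (((r -> q) /\ r) /\ (q /\ ~q))))) = min(0, 0) = 0
  (q -> r): 0.5 > 0, so result = 0
  ((r /\ (q /\ (q /\ (((r -> q) /\ r) /\ (q /\ ~q))))) \/ (q -> r)) = max(0, 0) = 0
Checking all 9 assignments confirms none give a value below 0.00.

0.00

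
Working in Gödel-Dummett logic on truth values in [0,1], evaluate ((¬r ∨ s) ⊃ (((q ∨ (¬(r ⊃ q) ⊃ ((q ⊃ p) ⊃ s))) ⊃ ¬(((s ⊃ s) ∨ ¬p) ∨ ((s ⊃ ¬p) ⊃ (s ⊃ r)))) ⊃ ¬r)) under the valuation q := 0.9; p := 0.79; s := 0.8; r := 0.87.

1.00

¬r: Gödel ¬ of 0.87 = 0 (operand ≠ 0)
(¬r ∨ s) = max(0, 0.8) = 0.8
(r ⊃ q): 0.87 ≤ 0.9, so result = 1
¬(r ⊃ q): Gödel ¬ of 1 = 0 (operand ≠ 0)
(q ⊃ p): 0.9 > 0.79, so result = 0.79
((q ⊃ p) ⊃ s): 0.79 ≤ 0.8, so result = 1
(¬(r ⊃ q) ⊃ ((q ⊃ p) ⊃ s)): 0 ≤ 1, so result = 1
(q ∨ (¬(r ⊃ q) ⊃ ((q ⊃ p) ⊃ s))) = max(0.9, 1) = 1
(s ⊃ s): 0.8 ≤ 0.8, so result = 1
¬p: Gödel ¬ of 0.79 = 0 (operand ≠ 0)
((s ⊃ s) ∨ ¬p) = max(1, 0) = 1
¬p: Gödel ¬ of 0.79 = 0 (operand ≠ 0)
(s ⊃ ¬p): 0.8 > 0, so result = 0
(s ⊃ r): 0.8 ≤ 0.87, so result = 1
((s ⊃ ¬p) ⊃ (s ⊃ r)): 0 ≤ 1, so result = 1
(((s ⊃ s) ∨ ¬p) ∨ ((s ⊃ ¬p) ⊃ (s ⊃ r))) = max(1, 1) = 1
¬(((s ⊃ s) ∨ ¬p) ∨ ((s ⊃ ¬p) ⊃ (s ⊃ r))): Gödel ¬ of 1 = 0 (operand ≠ 0)
((q ∨ (¬(r ⊃ q) ⊃ ((q ⊃ p) ⊃ s))) ⊃ ¬(((s ⊃ s) ∨ ¬p) ∨ ((s ⊃ ¬p) ⊃ (s ⊃ r)))): 1 > 0, so result = 0
¬r: Gödel ¬ of 0.87 = 0 (operand ≠ 0)
(((q ∨ (¬(r ⊃ q) ⊃ ((q ⊃ p) ⊃ s))) ⊃ ¬(((s ⊃ s) ∨ ¬p) ∨ ((s ⊃ ¬p) ⊃ (s ⊃ r)))) ⊃ ¬r): 0 ≤ 0, so result = 1
((¬r ∨ s) ⊃ (((q ∨ (¬(r ⊃ q) ⊃ ((q ⊃ p) ⊃ s))) ⊃ ¬(((s ⊃ s) ∨ ¬p) ∨ ((s ⊃ ¬p) ⊃ (s ⊃ r)))) ⊃ ¬r)): 0.8 ≤ 1, so result = 1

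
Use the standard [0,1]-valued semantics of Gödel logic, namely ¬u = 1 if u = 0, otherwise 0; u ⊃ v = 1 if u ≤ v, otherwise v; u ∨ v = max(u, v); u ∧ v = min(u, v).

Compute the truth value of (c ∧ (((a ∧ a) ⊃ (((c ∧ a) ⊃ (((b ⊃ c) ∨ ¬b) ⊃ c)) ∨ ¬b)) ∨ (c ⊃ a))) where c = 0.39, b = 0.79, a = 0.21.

(a ∧ a) = min(0.21, 0.21) = 0.21
(c ∧ a) = min(0.39, 0.21) = 0.21
(b ⊃ c): 0.79 > 0.39, so result = 0.39
¬b: Gödel ¬ of 0.79 = 0 (operand ≠ 0)
((b ⊃ c) ∨ ¬b) = max(0.39, 0) = 0.39
(((b ⊃ c) ∨ ¬b) ⊃ c): 0.39 ≤ 0.39, so result = 1
((c ∧ a) ⊃ (((b ⊃ c) ∨ ¬b) ⊃ c)): 0.21 ≤ 1, so result = 1
¬b: Gödel ¬ of 0.79 = 0 (operand ≠ 0)
(((c ∧ a) ⊃ (((b ⊃ c) ∨ ¬b) ⊃ c)) ∨ ¬b) = max(1, 0) = 1
((a ∧ a) ⊃ (((c ∧ a) ⊃ (((b ⊃ c) ∨ ¬b) ⊃ c)) ∨ ¬b)): 0.21 ≤ 1, so result = 1
(c ⊃ a): 0.39 > 0.21, so result = 0.21
(((a ∧ a) ⊃ (((c ∧ a) ⊃ (((b ⊃ c) ∨ ¬b) ⊃ c)) ∨ ¬b)) ∨ (c ⊃ a)) = max(1, 0.21) = 1
(c ∧ (((a ∧ a) ⊃ (((c ∧ a) ⊃ (((b ⊃ c) ∨ ¬b) ⊃ c)) ∨ ¬b)) ∨ (c ⊃ a))) = min(0.39, 1) = 0.39

0.39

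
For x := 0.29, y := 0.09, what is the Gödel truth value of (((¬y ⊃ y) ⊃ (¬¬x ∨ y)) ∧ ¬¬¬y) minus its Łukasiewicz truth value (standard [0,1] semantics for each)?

Gödel evaluation:
  ¬y: Gödel ¬ of 0.09 = 0 (operand ≠ 0)
  (¬y ⊃ y): 0 ≤ 0.09, so result = 1
  ¬x: Gödel ¬ of 0.29 = 0 (operand ≠ 0)
  ¬¬x: Gödel ¬ of 0 = 1 (operand is 0)
  (¬¬x ∨ y) = max(1, 0.09) = 1
  ((¬y ⊃ y) ⊃ (¬¬x ∨ y)): 1 ≤ 1, so result = 1
  ¬y: Gödel ¬ of 0.09 = 0 (operand ≠ 0)
  ¬¬y: Gödel ¬ of 0 = 1 (operand is 0)
  ¬¬¬y: Gödel ¬ of 1 = 0 (operand ≠ 0)
  (((¬y ⊃ y) ⊃ (¬¬x ∨ y)) ∧ ¬¬¬y) = min(1, 0) = 0
  Gödel value = 0
Łukasiewicz evaluation:
  ¬y: Łukasiewicz ¬ gives 1 − 0.09 = 0.91
  (¬y ⊃ y): min(1, 1 − 0.91 + 0.09) = 0.18
  ¬x: Łukasiewicz ¬ gives 1 − 0.29 = 0.71
  ¬¬x: Łukasiewicz ¬ gives 1 − 0.71 = 0.29
  (¬¬x ∨ y) = max(0.29, 0.09) = 0.29
  ((¬y ⊃ y) ⊃ (¬¬x ∨ y)): min(1, 1 − 0.18 + 0.29) = 1
  ¬y: Łukasiewicz ¬ gives 1 − 0.09 = 0.91
  ¬¬y: Łukasiewicz ¬ gives 1 − 0.91 = 0.09
  ¬¬¬y: Łukasiewicz ¬ gives 1 − 0.09 = 0.91
  (((¬y ⊃ y) ⊃ (¬¬x ∨ y)) ∧ ¬¬¬y) = min(1, 0.91) = 0.91
  Łukasiewicz value = 0.91
Difference: 0 − 0.91 = -0.91

-0.91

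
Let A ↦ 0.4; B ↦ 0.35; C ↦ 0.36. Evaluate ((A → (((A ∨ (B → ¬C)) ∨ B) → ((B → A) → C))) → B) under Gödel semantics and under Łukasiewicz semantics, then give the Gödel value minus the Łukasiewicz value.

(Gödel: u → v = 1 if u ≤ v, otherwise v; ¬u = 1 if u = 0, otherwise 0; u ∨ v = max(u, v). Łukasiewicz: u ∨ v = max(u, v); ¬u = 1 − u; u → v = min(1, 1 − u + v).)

-0.04

Gödel evaluation:
  ¬C: Gödel ¬ of 0.36 = 0 (operand ≠ 0)
  (B → ¬C): 0.35 > 0, so result = 0
  (A ∨ (B → ¬C)) = max(0.4, 0) = 0.4
  ((A ∨ (B → ¬C)) ∨ B) = max(0.4, 0.35) = 0.4
  (B → A): 0.35 ≤ 0.4, so result = 1
  ((B → A) → C): 1 > 0.36, so result = 0.36
  (((A ∨ (B → ¬C)) ∨ B) → ((B → A) → C)): 0.4 > 0.36, so result = 0.36
  (A → (((A ∨ (B → ¬C)) ∨ B) → ((B → A) → C))): 0.4 > 0.36, so result = 0.36
  ((A → (((A ∨ (B → ¬C)) ∨ B) → ((B → A) → C))) → B): 0.36 > 0.35, so result = 0.35
  Gödel value = 0.35
Łukasiewicz evaluation:
  ¬C: Łukasiewicz ¬ gives 1 − 0.36 = 0.64
  (B → ¬C): min(1, 1 − 0.35 + 0.64) = 1
  (A ∨ (B → ¬C)) = max(0.4, 1) = 1
  ((A ∨ (B → ¬C)) ∨ B) = max(1, 0.35) = 1
  (B → A): min(1, 1 − 0.35 + 0.4) = 1
  ((B → A) → C): min(1, 1 − 1 + 0.36) = 0.36
  (((A ∨ (B → ¬C)) ∨ B) → ((B → A) → C)): min(1, 1 − 1 + 0.36) = 0.36
  (A → (((A ∨ (B → ¬C)) ∨ B) → ((B → A) → C))): min(1, 1 − 0.4 + 0.36) = 0.96
  ((A → (((A ∨ (B → ¬C)) ∨ B) → ((B → A) → C))) → B): min(1, 1 − 0.96 + 0.35) = 0.39
  Łukasiewicz value = 0.39
Difference: 0.35 − 0.39 = -0.04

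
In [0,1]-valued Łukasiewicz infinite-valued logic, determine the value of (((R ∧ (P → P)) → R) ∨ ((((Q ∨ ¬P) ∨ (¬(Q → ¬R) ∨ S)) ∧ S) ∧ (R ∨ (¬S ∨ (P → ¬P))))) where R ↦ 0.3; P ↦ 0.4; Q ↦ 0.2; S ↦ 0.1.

1.00

(P → P): min(1, 1 − 0.4 + 0.4) = 1
(R ∧ (P → P)) = min(0.3, 1) = 0.3
((R ∧ (P → P)) → R): min(1, 1 − 0.3 + 0.3) = 1
¬P: Łukasiewicz ¬ gives 1 − 0.4 = 0.6
(Q ∨ ¬P) = max(0.2, 0.6) = 0.6
¬R: Łukasiewicz ¬ gives 1 − 0.3 = 0.7
(Q → ¬R): min(1, 1 − 0.2 + 0.7) = 1
¬(Q → ¬R): Łukasiewicz ¬ gives 1 − 1 = 0
(¬(Q → ¬R) ∨ S) = max(0, 0.1) = 0.1
((Q ∨ ¬P) ∨ (¬(Q → ¬R) ∨ S)) = max(0.6, 0.1) = 0.6
(((Q ∨ ¬P) ∨ (¬(Q → ¬R) ∨ S)) ∧ S) = min(0.6, 0.1) = 0.1
¬S: Łukasiewicz ¬ gives 1 − 0.1 = 0.9
¬P: Łukasiewicz ¬ gives 1 − 0.4 = 0.6
(P → ¬P): min(1, 1 − 0.4 + 0.6) = 1
(¬S ∨ (P → ¬P)) = max(0.9, 1) = 1
(R ∨ (¬S ∨ (P → ¬P))) = max(0.3, 1) = 1
((((Q ∨ ¬P) ∨ (¬(Q → ¬R) ∨ S)) ∧ S) ∧ (R ∨ (¬S ∨ (P → ¬P)))) = min(0.1, 1) = 0.1
(((R ∧ (P → P)) → R) ∨ ((((Q ∨ ¬P) ∨ (¬(Q → ¬R) ∨ S)) ∧ S) ∧ (R ∨ (¬S ∨ (P → ¬P))))) = max(1, 0.1) = 1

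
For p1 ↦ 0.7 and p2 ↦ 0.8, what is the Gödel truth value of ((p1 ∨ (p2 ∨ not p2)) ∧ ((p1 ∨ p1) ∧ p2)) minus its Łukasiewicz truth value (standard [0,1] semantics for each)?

Gödel evaluation:
  not p2: Gödel ¬ of 0.8 = 0 (operand ≠ 0)
  (p2 ∨ not p2) = max(0.8, 0) = 0.8
  (p1 ∨ (p2 ∨ not p2)) = max(0.7, 0.8) = 0.8
  (p1 ∨ p1) = max(0.7, 0.7) = 0.7
  ((p1 ∨ p1) ∧ p2) = min(0.7, 0.8) = 0.7
  ((p1 ∨ (p2 ∨ not p2)) ∧ ((p1 ∨ p1) ∧ p2)) = min(0.8, 0.7) = 0.7
  Gödel value = 0.7
Łukasiewicz evaluation:
  not p2: Łukasiewicz ¬ gives 1 − 0.8 = 0.2
  (p2 ∨ not p2) = max(0.8, 0.2) = 0.8
  (p1 ∨ (p2 ∨ not p2)) = max(0.7, 0.8) = 0.8
  (p1 ∨ p1) = max(0.7, 0.7) = 0.7
  ((p1 ∨ p1) ∧ p2) = min(0.7, 0.8) = 0.7
  ((p1 ∨ (p2 ∨ not p2)) ∧ ((p1 ∨ p1) ∧ p2)) = min(0.8, 0.7) = 0.7
  Łukasiewicz value = 0.7
Difference: 0.7 − 0.7 = 0.00

0.00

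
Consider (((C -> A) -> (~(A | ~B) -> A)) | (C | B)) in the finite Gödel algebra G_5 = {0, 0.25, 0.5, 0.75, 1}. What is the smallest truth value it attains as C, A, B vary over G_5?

The minimum is attained at C = 0, A = 0, B = 0.25:
  (C -> A): 0 ≤ 0, so result = 1
  ~B: Gödel ¬ of 0.25 = 0 (operand ≠ 0)
  (A | ~B) = max(0, 0) = 0
  ~(A | ~B): Gödel ¬ of 0 = 1 (operand is 0)
  (~(A | ~B) -> A): 1 > 0, so result = 0
  ((C -> A) -> (~(A | ~B) -> A)): 1 > 0, so result = 0
  (C | B) = max(0, 0.25) = 0.25
  (((C -> A) -> (~(A | ~B) -> A)) | (C | B)) = max(0, 0.25) = 0.25
Checking all 125 assignments confirms none give a value below 0.25.

0.25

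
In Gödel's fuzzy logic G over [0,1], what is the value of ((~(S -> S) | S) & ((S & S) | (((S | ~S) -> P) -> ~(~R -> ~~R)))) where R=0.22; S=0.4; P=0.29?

(S -> S): 0.4 ≤ 0.4, so result = 1
~(S -> S): Gödel ¬ of 1 = 0 (operand ≠ 0)
(~(S -> S) | S) = max(0, 0.4) = 0.4
(S & S) = min(0.4, 0.4) = 0.4
~S: Gödel ¬ of 0.4 = 0 (operand ≠ 0)
(S | ~S) = max(0.4, 0) = 0.4
((S | ~S) -> P): 0.4 > 0.29, so result = 0.29
~R: Gödel ¬ of 0.22 = 0 (operand ≠ 0)
~R: Gödel ¬ of 0.22 = 0 (operand ≠ 0)
~~R: Gödel ¬ of 0 = 1 (operand is 0)
(~R -> ~~R): 0 ≤ 1, so result = 1
~(~R -> ~~R): Gödel ¬ of 1 = 0 (operand ≠ 0)
(((S | ~S) -> P) -> ~(~R -> ~~R)): 0.29 > 0, so result = 0
((S & S) | (((S | ~S) -> P) -> ~(~R -> ~~R))) = max(0.4, 0) = 0.4
((~(S -> S) | S) & ((S & S) | (((S | ~S) -> P) -> ~(~R -> ~~R)))) = min(0.4, 0.4) = 0.4

0.40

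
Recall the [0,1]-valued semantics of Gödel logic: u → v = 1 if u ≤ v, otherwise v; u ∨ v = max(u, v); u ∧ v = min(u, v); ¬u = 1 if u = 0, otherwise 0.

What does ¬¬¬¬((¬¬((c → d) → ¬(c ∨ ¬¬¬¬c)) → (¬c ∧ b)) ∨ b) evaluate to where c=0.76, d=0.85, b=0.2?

1.00

(c → d): 0.76 ≤ 0.85, so result = 1
¬c: Gödel ¬ of 0.76 = 0 (operand ≠ 0)
¬¬c: Gödel ¬ of 0 = 1 (operand is 0)
¬¬¬c: Gödel ¬ of 1 = 0 (operand ≠ 0)
¬¬¬¬c: Gödel ¬ of 0 = 1 (operand is 0)
(c ∨ ¬¬¬¬c) = max(0.76, 1) = 1
¬(c ∨ ¬¬¬¬c): Gödel ¬ of 1 = 0 (operand ≠ 0)
((c → d) → ¬(c ∨ ¬¬¬¬c)): 1 > 0, so result = 0
¬((c → d) → ¬(c ∨ ¬¬¬¬c)): Gödel ¬ of 0 = 1 (operand is 0)
¬¬((c → d) → ¬(c ∨ ¬¬¬¬c)): Gödel ¬ of 1 = 0 (operand ≠ 0)
¬c: Gödel ¬ of 0.76 = 0 (operand ≠ 0)
(¬c ∧ b) = min(0, 0.2) = 0
(¬¬((c → d) → ¬(c ∨ ¬¬¬¬c)) → (¬c ∧ b)): 0 ≤ 0, so result = 1
((¬¬((c → d) → ¬(c ∨ ¬¬¬¬c)) → (¬c ∧ b)) ∨ b) = max(1, 0.2) = 1
¬((¬¬((c → d) → ¬(c ∨ ¬¬¬¬c)) → (¬c ∧ b)) ∨ b): Gödel ¬ of 1 = 0 (operand ≠ 0)
¬¬((¬¬((c → d) → ¬(c ∨ ¬¬¬¬c)) → (¬c ∧ b)) ∨ b): Gödel ¬ of 0 = 1 (operand is 0)
¬¬¬((¬¬((c → d) → ¬(c ∨ ¬¬¬¬c)) → (¬c ∧ b)) ∨ b): Gödel ¬ of 1 = 0 (operand ≠ 0)
¬¬¬¬((¬¬((c → d) → ¬(c ∨ ¬¬¬¬c)) → (¬c ∧ b)) ∨ b): Gödel ¬ of 0 = 1 (operand is 0)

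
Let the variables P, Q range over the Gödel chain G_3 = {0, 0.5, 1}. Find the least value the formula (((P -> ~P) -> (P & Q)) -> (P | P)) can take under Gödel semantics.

The minimum is attained at P = 0.5, Q = 0:
  ~P: Gödel ¬ of 0.5 = 0 (operand ≠ 0)
  (P -> ~P): 0.5 > 0, so result = 0
  (P & Q) = min(0.5, 0) = 0
  ((P -> ~P) -> (P & Q)): 0 ≤ 0, so result = 1
  (P | P) = max(0.5, 0.5) = 0.5
  (((P -> ~P) -> (P & Q)) -> (P | P)): 1 > 0.5, so result = 0.5
Checking all 9 assignments confirms none give a value below 0.50.

0.50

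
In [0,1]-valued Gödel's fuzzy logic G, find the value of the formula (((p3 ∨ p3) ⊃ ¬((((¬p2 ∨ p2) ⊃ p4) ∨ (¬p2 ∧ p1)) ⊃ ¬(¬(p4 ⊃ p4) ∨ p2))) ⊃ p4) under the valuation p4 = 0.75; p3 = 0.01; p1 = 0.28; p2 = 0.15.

(p3 ∨ p3) = max(0.01, 0.01) = 0.01
¬p2: Gödel ¬ of 0.15 = 0 (operand ≠ 0)
(¬p2 ∨ p2) = max(0, 0.15) = 0.15
((¬p2 ∨ p2) ⊃ p4): 0.15 ≤ 0.75, so result = 1
¬p2: Gödel ¬ of 0.15 = 0 (operand ≠ 0)
(¬p2 ∧ p1) = min(0, 0.28) = 0
(((¬p2 ∨ p2) ⊃ p4) ∨ (¬p2 ∧ p1)) = max(1, 0) = 1
(p4 ⊃ p4): 0.75 ≤ 0.75, so result = 1
¬(p4 ⊃ p4): Gödel ¬ of 1 = 0 (operand ≠ 0)
(¬(p4 ⊃ p4) ∨ p2) = max(0, 0.15) = 0.15
¬(¬(p4 ⊃ p4) ∨ p2): Gödel ¬ of 0.15 = 0 (operand ≠ 0)
((((¬p2 ∨ p2) ⊃ p4) ∨ (¬p2 ∧ p1)) ⊃ ¬(¬(p4 ⊃ p4) ∨ p2)): 1 > 0, so result = 0
¬((((¬p2 ∨ p2) ⊃ p4) ∨ (¬p2 ∧ p1)) ⊃ ¬(¬(p4 ⊃ p4) ∨ p2)): Gödel ¬ of 0 = 1 (operand is 0)
((p3 ∨ p3) ⊃ ¬((((¬p2 ∨ p2) ⊃ p4) ∨ (¬p2 ∧ p1)) ⊃ ¬(¬(p4 ⊃ p4) ∨ p2))): 0.01 ≤ 1, so result = 1
(((p3 ∨ p3) ⊃ ¬((((¬p2 ∨ p2) ⊃ p4) ∨ (¬p2 ∧ p1)) ⊃ ¬(¬(p4 ⊃ p4) ∨ p2))) ⊃ p4): 1 > 0.75, so result = 0.75

0.75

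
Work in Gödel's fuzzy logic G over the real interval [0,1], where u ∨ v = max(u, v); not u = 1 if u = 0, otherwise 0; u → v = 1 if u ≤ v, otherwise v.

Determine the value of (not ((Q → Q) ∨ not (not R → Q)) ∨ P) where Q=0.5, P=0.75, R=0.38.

0.75

(Q → Q): 0.5 ≤ 0.5, so result = 1
not R: Gödel ¬ of 0.38 = 0 (operand ≠ 0)
(not R → Q): 0 ≤ 0.5, so result = 1
not (not R → Q): Gödel ¬ of 1 = 0 (operand ≠ 0)
((Q → Q) ∨ not (not R → Q)) = max(1, 0) = 1
not ((Q → Q) ∨ not (not R → Q)): Gödel ¬ of 1 = 0 (operand ≠ 0)
(not ((Q → Q) ∨ not (not R → Q)) ∨ P) = max(0, 0.75) = 0.75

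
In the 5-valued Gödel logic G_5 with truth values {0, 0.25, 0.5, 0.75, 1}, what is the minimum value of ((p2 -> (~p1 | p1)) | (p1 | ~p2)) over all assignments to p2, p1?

0.25

The minimum is attained at p2 = 0.5, p1 = 0.25:
  ~p1: Gödel ¬ of 0.25 = 0 (operand ≠ 0)
  (~p1 | p1) = max(0, 0.25) = 0.25
  (p2 -> (~p1 | p1)): 0.5 > 0.25, so result = 0.25
  ~p2: Gödel ¬ of 0.5 = 0 (operand ≠ 0)
  (p1 | ~p2) = max(0.25, 0) = 0.25
  ((p2 -> (~p1 | p1)) | (p1 | ~p2)) = max(0.25, 0.25) = 0.25
Checking all 25 assignments confirms none give a value below 0.25.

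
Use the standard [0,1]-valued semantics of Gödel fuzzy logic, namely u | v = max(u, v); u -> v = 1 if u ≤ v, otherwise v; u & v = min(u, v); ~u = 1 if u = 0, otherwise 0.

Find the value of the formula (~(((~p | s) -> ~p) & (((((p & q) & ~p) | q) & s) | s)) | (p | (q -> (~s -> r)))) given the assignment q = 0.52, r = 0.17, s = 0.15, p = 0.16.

1.00

~p: Gödel ¬ of 0.16 = 0 (operand ≠ 0)
(~p | s) = max(0, 0.15) = 0.15
~p: Gödel ¬ of 0.16 = 0 (operand ≠ 0)
((~p | s) -> ~p): 0.15 > 0, so result = 0
(p & q) = min(0.16, 0.52) = 0.16
~p: Gödel ¬ of 0.16 = 0 (operand ≠ 0)
((p & q) & ~p) = min(0.16, 0) = 0
(((p & q) & ~p) | q) = max(0, 0.52) = 0.52
((((p & q) & ~p) | q) & s) = min(0.52, 0.15) = 0.15
(((((p & q) & ~p) | q) & s) | s) = max(0.15, 0.15) = 0.15
(((~p | s) -> ~p) & (((((p & q) & ~p) | q) & s) | s)) = min(0, 0.15) = 0
~(((~p | s) -> ~p) & (((((p & q) & ~p) | q) & s) | s)): Gödel ¬ of 0 = 1 (operand is 0)
~s: Gödel ¬ of 0.15 = 0 (operand ≠ 0)
(~s -> r): 0 ≤ 0.17, so result = 1
(q -> (~s -> r)): 0.52 ≤ 1, so result = 1
(p | (q -> (~s -> r))) = max(0.16, 1) = 1
(~(((~p | s) -> ~p) & (((((p & q) & ~p) | q) & s) | s)) | (p | (q -> (~s -> r)))) = max(1, 1) = 1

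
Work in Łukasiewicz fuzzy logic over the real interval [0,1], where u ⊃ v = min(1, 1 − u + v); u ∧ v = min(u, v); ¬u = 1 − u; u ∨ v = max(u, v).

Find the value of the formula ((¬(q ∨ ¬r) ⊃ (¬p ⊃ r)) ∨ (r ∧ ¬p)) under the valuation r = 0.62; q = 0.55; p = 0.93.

¬r: Łukasiewicz ¬ gives 1 − 0.62 = 0.38
(q ∨ ¬r) = max(0.55, 0.38) = 0.55
¬(q ∨ ¬r): Łukasiewicz ¬ gives 1 − 0.55 = 0.45
¬p: Łukasiewicz ¬ gives 1 − 0.93 = 0.07
(¬p ⊃ r): min(1, 1 − 0.07 + 0.62) = 1
(¬(q ∨ ¬r) ⊃ (¬p ⊃ r)): min(1, 1 − 0.45 + 1) = 1
¬p: Łukasiewicz ¬ gives 1 − 0.93 = 0.07
(r ∧ ¬p) = min(0.62, 0.07) = 0.07
((¬(q ∨ ¬r) ⊃ (¬p ⊃ r)) ∨ (r ∧ ¬p)) = max(1, 0.07) = 1

1.00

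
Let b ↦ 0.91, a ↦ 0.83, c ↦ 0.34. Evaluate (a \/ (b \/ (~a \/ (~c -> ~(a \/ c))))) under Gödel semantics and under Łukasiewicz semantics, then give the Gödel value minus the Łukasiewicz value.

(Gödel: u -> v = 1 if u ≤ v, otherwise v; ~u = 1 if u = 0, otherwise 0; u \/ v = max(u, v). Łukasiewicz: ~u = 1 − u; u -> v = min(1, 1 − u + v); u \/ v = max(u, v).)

0.09

Gödel evaluation:
  ~a: Gödel ¬ of 0.83 = 0 (operand ≠ 0)
  ~c: Gödel ¬ of 0.34 = 0 (operand ≠ 0)
  (a \/ c) = max(0.83, 0.34) = 0.83
  ~(a \/ c): Gödel ¬ of 0.83 = 0 (operand ≠ 0)
  (~c -> ~(a \/ c)): 0 ≤ 0, so result = 1
  (~a \/ (~c -> ~(a \/ c))) = max(0, 1) = 1
  (b \/ (~a \/ (~c -> ~(a \/ c)))) = max(0.91, 1) = 1
  (a \/ (b \/ (~a \/ (~c -> ~(a \/ c))))) = max(0.83, 1) = 1
  Gödel value = 1
Łukasiewicz evaluation:
  ~a: Łukasiewicz ¬ gives 1 − 0.83 = 0.17
  ~c: Łukasiewicz ¬ gives 1 − 0.34 = 0.66
  (a \/ c) = max(0.83, 0.34) = 0.83
  ~(a \/ c): Łukasiewicz ¬ gives 1 − 0.83 = 0.17
  (~c -> ~(a \/ c)): min(1, 1 − 0.66 + 0.17) = 0.51
  (~a \/ (~c -> ~(a \/ c))) = max(0.17, 0.51) = 0.51
  (b \/ (~a \/ (~c -> ~(a \/ c)))) = max(0.91, 0.51) = 0.91
  (a \/ (b \/ (~a \/ (~c -> ~(a \/ c))))) = max(0.83, 0.91) = 0.91
  Łukasiewicz value = 0.91
Difference: 1 − 0.91 = 0.09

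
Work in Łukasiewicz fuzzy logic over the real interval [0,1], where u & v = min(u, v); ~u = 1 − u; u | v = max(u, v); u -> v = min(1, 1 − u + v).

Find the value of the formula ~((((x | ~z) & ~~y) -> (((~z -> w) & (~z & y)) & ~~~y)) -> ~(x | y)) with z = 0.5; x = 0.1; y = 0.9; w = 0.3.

~z: Łukasiewicz ¬ gives 1 − 0.5 = 0.5
(x | ~z) = max(0.1, 0.5) = 0.5
~y: Łukasiewicz ¬ gives 1 − 0.9 = 0.1
~~y: Łukasiewicz ¬ gives 1 − 0.1 = 0.9
((x | ~z) & ~~y) = min(0.5, 0.9) = 0.5
~z: Łukasiewicz ¬ gives 1 − 0.5 = 0.5
(~z -> w): min(1, 1 − 0.5 + 0.3) = 0.8
~z: Łukasiewicz ¬ gives 1 − 0.5 = 0.5
(~z & y) = min(0.5, 0.9) = 0.5
((~z -> w) & (~z & y)) = min(0.8, 0.5) = 0.5
~y: Łukasiewicz ¬ gives 1 − 0.9 = 0.1
~~y: Łukasiewicz ¬ gives 1 − 0.1 = 0.9
~~~y: Łukasiewicz ¬ gives 1 − 0.9 = 0.1
(((~z -> w) & (~z & y)) & ~~~y) = min(0.5, 0.1) = 0.1
(((x | ~z) & ~~y) -> (((~z -> w) & (~z & y)) & ~~~y)): min(1, 1 − 0.5 + 0.1) = 0.6
(x | y) = max(0.1, 0.9) = 0.9
~(x | y): Łukasiewicz ¬ gives 1 − 0.9 = 0.1
((((x | ~z) & ~~y) -> (((~z -> w) & (~z & y)) & ~~~y)) -> ~(x | y)): min(1, 1 − 0.6 + 0.1) = 0.5
~((((x | ~z) & ~~y) -> (((~z -> w) & (~z & y)) & ~~~y)) -> ~(x | y)): Łukasiewicz ¬ gives 1 − 0.5 = 0.5

0.50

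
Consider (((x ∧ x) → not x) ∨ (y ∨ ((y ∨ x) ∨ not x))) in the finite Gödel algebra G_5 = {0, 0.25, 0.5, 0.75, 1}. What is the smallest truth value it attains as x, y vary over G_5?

The minimum is attained at x = 0.25, y = 0:
  (x ∧ x) = min(0.25, 0.25) = 0.25
  not x: Gödel ¬ of 0.25 = 0 (operand ≠ 0)
  ((x ∧ x) → not x): 0.25 > 0, so result = 0
  (y ∨ x) = max(0, 0.25) = 0.25
  not x: Gödel ¬ of 0.25 = 0 (operand ≠ 0)
  ((y ∨ x) ∨ not x) = max(0.25, 0) = 0.25
  (y ∨ ((y ∨ x) ∨ not x)) = max(0, 0.25) = 0.25
  (((x ∧ x) → not x) ∨ (y ∨ ((y ∨ x) ∨ not x))) = max(0, 0.25) = 0.25
Checking all 25 assignments confirms none give a value below 0.25.

0.25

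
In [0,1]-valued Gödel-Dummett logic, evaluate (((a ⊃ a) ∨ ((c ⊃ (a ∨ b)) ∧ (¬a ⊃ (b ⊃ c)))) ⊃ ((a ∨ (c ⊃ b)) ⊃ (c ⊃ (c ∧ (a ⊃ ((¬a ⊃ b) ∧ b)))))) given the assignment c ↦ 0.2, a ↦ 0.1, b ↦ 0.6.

(a ⊃ a): 0.1 ≤ 0.1, so result = 1
(a ∨ b) = max(0.1, 0.6) = 0.6
(c ⊃ (a ∨ b)): 0.2 ≤ 0.6, so result = 1
¬a: Gödel ¬ of 0.1 = 0 (operand ≠ 0)
(b ⊃ c): 0.6 > 0.2, so result = 0.2
(¬a ⊃ (b ⊃ c)): 0 ≤ 0.2, so result = 1
((c ⊃ (a ∨ b)) ∧ (¬a ⊃ (b ⊃ c))) = min(1, 1) = 1
((a ⊃ a) ∨ ((c ⊃ (a ∨ b)) ∧ (¬a ⊃ (b ⊃ c)))) = max(1, 1) = 1
(c ⊃ b): 0.2 ≤ 0.6, so result = 1
(a ∨ (c ⊃ b)) = max(0.1, 1) = 1
¬a: Gödel ¬ of 0.1 = 0 (operand ≠ 0)
(¬a ⊃ b): 0 ≤ 0.6, so result = 1
((¬a ⊃ b) ∧ b) = min(1, 0.6) = 0.6
(a ⊃ ((¬a ⊃ b) ∧ b)): 0.1 ≤ 0.6, so result = 1
(c ∧ (a ⊃ ((¬a ⊃ b) ∧ b))) = min(0.2, 1) = 0.2
(c ⊃ (c ∧ (a ⊃ ((¬a ⊃ b) ∧ b)))): 0.2 ≤ 0.2, so result = 1
((a ∨ (c ⊃ b)) ⊃ (c ⊃ (c ∧ (a ⊃ ((¬a ⊃ b) ∧ b))))): 1 ≤ 1, so result = 1
(((a ⊃ a) ∨ ((c ⊃ (a ∨ b)) ∧ (¬a ⊃ (b ⊃ c)))) ⊃ ((a ∨ (c ⊃ b)) ⊃ (c ⊃ (c ∧ (a ⊃ ((¬a ⊃ b) ∧ b)))))): 1 ≤ 1, so result = 1

1.00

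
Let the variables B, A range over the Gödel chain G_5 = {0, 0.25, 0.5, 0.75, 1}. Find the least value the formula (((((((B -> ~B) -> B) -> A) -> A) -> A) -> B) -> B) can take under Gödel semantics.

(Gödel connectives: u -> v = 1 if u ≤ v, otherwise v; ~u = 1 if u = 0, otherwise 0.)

0.25

The minimum is attained at B = 0.25, A = 0:
  ~B: Gödel ¬ of 0.25 = 0 (operand ≠ 0)
  (B -> ~B): 0.25 > 0, so result = 0
  ((B -> ~B) -> B): 0 ≤ 0.25, so result = 1
  (((B -> ~B) -> B) -> A): 1 > 0, so result = 0
  ((((B -> ~B) -> B) -> A) -> A): 0 ≤ 0, so result = 1
  (((((B -> ~B) -> B) -> A) -> A) -> A): 1 > 0, so result = 0
  ((((((B -> ~B) -> B) -> A) -> A) -> A) -> B): 0 ≤ 0.25, so result = 1
  (((((((B -> ~B) -> B) -> A) -> A) -> A) -> B) -> B): 1 > 0.25, so result = 0.25
Checking all 25 assignments confirms none give a value below 0.25.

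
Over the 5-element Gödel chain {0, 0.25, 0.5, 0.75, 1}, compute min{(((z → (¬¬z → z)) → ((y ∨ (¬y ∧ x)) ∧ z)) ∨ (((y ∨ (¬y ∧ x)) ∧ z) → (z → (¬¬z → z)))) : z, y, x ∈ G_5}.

Every assignment gives 1. For instance at z = 0, y = 0, x = 0:
  ¬z: Gödel ¬ of 0 = 1 (operand is 0)
  ¬¬z: Gödel ¬ of 1 = 0 (operand ≠ 0)
  (¬¬z → z): 0 ≤ 0, so result = 1
  (z → (¬¬z → z)): 0 ≤ 1, so result = 1
  ¬y: Gödel ¬ of 0 = 1 (operand is 0)
  (¬y ∧ x) = min(1, 0) = 0
  (y ∨ (¬y ∧ x)) = max(0, 0) = 0
  ((y ∨ (¬y ∧ x)) ∧ z) = min(0, 0) = 0
  ((z → (¬¬z → z)) → ((y ∨ (¬y ∧ x)) ∧ z)): 1 > 0, so result = 0
  ¬y: Gödel ¬ of 0 = 1 (operand is 0)
  (¬y ∧ x) = min(1, 0) = 0
  (y ∨ (¬y ∧ x)) = max(0, 0) = 0
  ((y ∨ (¬y ∧ x)) ∧ z) = min(0, 0) = 0
  ¬z: Gödel ¬ of 0 = 1 (operand is 0)
  ¬¬z: Gödel ¬ of 1 = 0 (operand ≠ 0)
  (¬¬z → z): 0 ≤ 0, so result = 1
  (z → (¬¬z → z)): 0 ≤ 1, so result = 1
  (((y ∨ (¬y ∧ x)) ∧ z) → (z → (¬¬z → z))): 0 ≤ 1, so result = 1
  (((z → (¬¬z → z)) → ((y ∨ (¬y ∧ x)) ∧ z)) ∨ (((y ∨ (¬y ∧ x)) ∧ z) → (z → (¬¬z → z)))) = max(0, 1) = 1
All 125 assignments give value 1 — the formula is a G_5-tautology.

1.00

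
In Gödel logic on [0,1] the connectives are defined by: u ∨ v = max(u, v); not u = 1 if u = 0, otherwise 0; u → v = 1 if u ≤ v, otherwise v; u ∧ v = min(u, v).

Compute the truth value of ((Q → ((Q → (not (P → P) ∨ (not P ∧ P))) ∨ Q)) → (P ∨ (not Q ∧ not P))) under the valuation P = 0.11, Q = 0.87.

0.11

(P → P): 0.11 ≤ 0.11, so result = 1
not (P → P): Gödel ¬ of 1 = 0 (operand ≠ 0)
not P: Gödel ¬ of 0.11 = 0 (operand ≠ 0)
(not P ∧ P) = min(0, 0.11) = 0
(not (P → P) ∨ (not P ∧ P)) = max(0, 0) = 0
(Q → (not (P → P) ∨ (not P ∧ P))): 0.87 > 0, so result = 0
((Q → (not (P → P) ∨ (not P ∧ P))) ∨ Q) = max(0, 0.87) = 0.87
(Q → ((Q → (not (P → P) ∨ (not P ∧ P))) ∨ Q)): 0.87 ≤ 0.87, so result = 1
not Q: Gödel ¬ of 0.87 = 0 (operand ≠ 0)
not P: Gödel ¬ of 0.11 = 0 (operand ≠ 0)
(not Q ∧ not P) = min(0, 0) = 0
(P ∨ (not Q ∧ not P)) = max(0.11, 0) = 0.11
((Q → ((Q → (not (P → P) ∨ (not P ∧ P))) ∨ Q)) → (P ∨ (not Q ∧ not P))): 1 > 0.11, so result = 0.11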